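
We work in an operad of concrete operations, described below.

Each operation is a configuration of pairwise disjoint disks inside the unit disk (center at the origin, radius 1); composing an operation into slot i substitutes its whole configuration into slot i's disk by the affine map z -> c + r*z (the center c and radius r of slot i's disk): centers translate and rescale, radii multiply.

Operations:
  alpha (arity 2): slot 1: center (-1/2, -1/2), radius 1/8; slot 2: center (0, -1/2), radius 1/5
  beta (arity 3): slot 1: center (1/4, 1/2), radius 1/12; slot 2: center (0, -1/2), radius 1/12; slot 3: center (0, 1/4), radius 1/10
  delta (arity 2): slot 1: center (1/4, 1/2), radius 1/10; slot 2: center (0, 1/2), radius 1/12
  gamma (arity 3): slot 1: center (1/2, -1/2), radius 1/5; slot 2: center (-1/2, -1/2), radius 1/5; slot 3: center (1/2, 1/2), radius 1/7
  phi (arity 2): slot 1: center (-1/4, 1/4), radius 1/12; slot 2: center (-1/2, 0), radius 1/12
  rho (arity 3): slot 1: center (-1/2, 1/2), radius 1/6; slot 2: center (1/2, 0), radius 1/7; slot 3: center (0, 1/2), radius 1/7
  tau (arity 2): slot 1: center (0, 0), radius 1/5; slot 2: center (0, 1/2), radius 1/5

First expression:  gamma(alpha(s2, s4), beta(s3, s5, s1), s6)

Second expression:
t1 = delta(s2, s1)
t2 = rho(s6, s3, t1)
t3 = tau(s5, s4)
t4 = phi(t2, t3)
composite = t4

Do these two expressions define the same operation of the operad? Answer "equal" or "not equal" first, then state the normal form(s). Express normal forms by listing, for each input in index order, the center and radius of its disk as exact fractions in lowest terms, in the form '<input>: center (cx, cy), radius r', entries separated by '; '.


not equal; the first gives s1: center (-1/2, -9/20), radius 1/50; s2: center (2/5, -3/5), radius 1/40; s3: center (-9/20, -2/5), radius 1/60; s4: center (1/2, -3/5), radius 1/25; s5: center (-1/2, -3/5), radius 1/60; s6: center (1/2, 1/2), radius 1/7 and the second s1: center (-1/4, 25/84), radius 1/1008; s2: center (-83/336, 25/84), radius 1/840; s3: center (-5/24, 1/4), radius 1/84; s4: center (-1/2, 1/24), radius 1/60; s5: center (-1/2, 0), radius 1/60; s6: center (-7/24, 7/24), radius 1/72

Normal form of the first expression: s1: center (-1/2, -9/20), radius 1/50; s2: center (2/5, -3/5), radius 1/40; s3: center (-9/20, -2/5), radius 1/60; s4: center (1/2, -3/5), radius 1/25; s5: center (-1/2, -3/5), radius 1/60; s6: center (1/2, 1/2), radius 1/7
Normal form of the second expression: s1: center (-1/4, 25/84), radius 1/1008; s2: center (-83/336, 25/84), radius 1/840; s3: center (-5/24, 1/4), radius 1/84; s4: center (-1/2, 1/24), radius 1/60; s5: center (-1/2, 0), radius 1/60; s6: center (-7/24, 7/24), radius 1/72
The normal forms differ: not equal.


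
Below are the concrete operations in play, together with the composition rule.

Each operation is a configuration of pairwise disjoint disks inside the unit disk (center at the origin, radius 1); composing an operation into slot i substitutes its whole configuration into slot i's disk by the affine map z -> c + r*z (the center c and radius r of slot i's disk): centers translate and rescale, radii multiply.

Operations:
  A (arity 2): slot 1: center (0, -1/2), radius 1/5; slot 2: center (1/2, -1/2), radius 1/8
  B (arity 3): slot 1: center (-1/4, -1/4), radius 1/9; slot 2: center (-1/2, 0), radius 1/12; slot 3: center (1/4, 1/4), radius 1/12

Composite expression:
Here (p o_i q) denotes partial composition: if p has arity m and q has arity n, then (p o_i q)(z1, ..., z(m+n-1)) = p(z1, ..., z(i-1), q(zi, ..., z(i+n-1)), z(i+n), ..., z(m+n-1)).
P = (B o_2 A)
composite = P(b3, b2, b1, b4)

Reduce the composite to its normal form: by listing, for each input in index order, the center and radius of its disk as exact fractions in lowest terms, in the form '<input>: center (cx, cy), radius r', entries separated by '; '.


b1: center (-11/24, -1/24), radius 1/96; b2: center (-1/2, -1/24), radius 1/60; b3: center (-1/4, -1/4), radius 1/9; b4: center (1/4, 1/4), radius 1/12

Below B, radii multiply path by path; the b-disk centers shift.
input b3: composing its 1 substitution step yields center (-1/4, -1/4), radius 1/9
input b2: composing its 2 substitution steps yields center (-1/2, -1/24), radius 1/60
input b1: composing its 2 substitution steps yields center (-11/24, -1/24), radius 1/96
input b4: composing its 1 substitution step yields center (1/4, 1/4), radius 1/12


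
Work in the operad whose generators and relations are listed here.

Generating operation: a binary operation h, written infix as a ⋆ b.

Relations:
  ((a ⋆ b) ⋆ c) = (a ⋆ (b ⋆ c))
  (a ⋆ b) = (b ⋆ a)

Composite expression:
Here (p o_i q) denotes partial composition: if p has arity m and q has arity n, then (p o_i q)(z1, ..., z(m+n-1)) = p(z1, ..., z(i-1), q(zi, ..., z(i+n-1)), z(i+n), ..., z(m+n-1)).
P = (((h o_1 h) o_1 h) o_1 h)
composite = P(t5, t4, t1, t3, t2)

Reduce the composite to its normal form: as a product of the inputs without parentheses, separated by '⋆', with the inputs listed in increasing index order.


t1 ⋆ t2 ⋆ t3 ⋆ t4 ⋆ t5

Key point: h commutes, so take the t-inputs in any fixed order.
(t5 ⋆ t4) unparenthesizes to t5 ⋆ t4
((t5 ⋆ t4) ⋆ t1) unparenthesizes to t5 ⋆ t4 ⋆ t1
(((t5 ⋆ t4) ⋆ t1) ⋆ t3) unparenthesizes to t5 ⋆ t4 ⋆ t1 ⋆ t3
((((t5 ⋆ t4) ⋆ t1) ⋆ t3) ⋆ t2) unparenthesizes to t5 ⋆ t4 ⋆ t1 ⋆ t3 ⋆ t2
rearranged into index order: t1 ⋆ t2 ⋆ t3 ⋆ t4 ⋆ t5


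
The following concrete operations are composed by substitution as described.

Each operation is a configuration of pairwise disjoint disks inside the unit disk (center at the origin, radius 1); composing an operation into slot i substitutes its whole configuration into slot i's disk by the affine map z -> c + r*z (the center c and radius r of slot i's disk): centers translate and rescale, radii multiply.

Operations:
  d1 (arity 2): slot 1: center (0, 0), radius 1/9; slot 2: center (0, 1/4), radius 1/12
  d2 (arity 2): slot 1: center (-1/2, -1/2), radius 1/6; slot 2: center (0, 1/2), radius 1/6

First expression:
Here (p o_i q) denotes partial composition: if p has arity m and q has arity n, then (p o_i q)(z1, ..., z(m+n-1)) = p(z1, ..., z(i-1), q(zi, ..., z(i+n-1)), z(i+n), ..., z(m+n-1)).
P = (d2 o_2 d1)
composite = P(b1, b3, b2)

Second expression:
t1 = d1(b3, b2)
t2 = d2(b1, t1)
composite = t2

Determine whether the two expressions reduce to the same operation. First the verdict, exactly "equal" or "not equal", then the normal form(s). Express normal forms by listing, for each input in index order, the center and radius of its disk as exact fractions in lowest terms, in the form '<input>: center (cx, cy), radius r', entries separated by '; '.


equal; the common form is b1: center (-1/2, -1/2), radius 1/6; b2: center (0, 13/24), radius 1/72; b3: center (0, 1/2), radius 1/54


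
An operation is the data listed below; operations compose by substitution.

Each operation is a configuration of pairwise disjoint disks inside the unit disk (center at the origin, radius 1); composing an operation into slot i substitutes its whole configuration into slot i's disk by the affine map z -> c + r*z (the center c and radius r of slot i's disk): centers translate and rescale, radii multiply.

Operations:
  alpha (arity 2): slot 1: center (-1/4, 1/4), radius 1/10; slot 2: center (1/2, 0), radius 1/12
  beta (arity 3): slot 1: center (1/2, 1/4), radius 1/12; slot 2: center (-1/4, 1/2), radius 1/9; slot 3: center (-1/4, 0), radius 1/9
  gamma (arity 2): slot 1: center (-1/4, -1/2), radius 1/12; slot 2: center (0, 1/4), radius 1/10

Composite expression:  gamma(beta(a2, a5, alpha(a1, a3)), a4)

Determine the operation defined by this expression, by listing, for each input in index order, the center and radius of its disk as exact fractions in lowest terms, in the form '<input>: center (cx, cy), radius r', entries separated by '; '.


Affine substitution under gamma: radii multiply and a-centers shift.
input a2: applying the 2 nested substitutions gives center (-5/24, -23/48), radius 1/144
input a5: applying the 2 nested substitutions gives center (-13/48, -11/24), radius 1/108
input a1: applying the 3 nested substitutions gives center (-59/216, -215/432), radius 1/1080
input a3: applying the 3 nested substitutions gives center (-115/432, -1/2), radius 1/1296
input a4: applying the 1 nested substitution gives center (0, 1/4), radius 1/10

a1: center (-59/216, -215/432), radius 1/1080; a2: center (-5/24, -23/48), radius 1/144; a3: center (-115/432, -1/2), radius 1/1296; a4: center (0, 1/4), radius 1/10; a5: center (-13/48, -11/24), radius 1/108


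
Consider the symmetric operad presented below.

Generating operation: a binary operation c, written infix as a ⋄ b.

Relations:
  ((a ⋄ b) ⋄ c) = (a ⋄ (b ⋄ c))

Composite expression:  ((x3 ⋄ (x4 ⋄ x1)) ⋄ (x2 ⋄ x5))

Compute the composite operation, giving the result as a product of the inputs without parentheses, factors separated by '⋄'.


Every regrouping of c is equal, so read the x-inputs in written order.
(x4 ⋄ x1) unparenthesizes to x4 ⋄ x1
(x3 ⋄ (x4 ⋄ x1)) unparenthesizes to x3 ⋄ x4 ⋄ x1
(x2 ⋄ x5) unparenthesizes to x2 ⋄ x5
((x3 ⋄ (x4 ⋄ x1)) ⋄ (x2 ⋄ x5)) unparenthesizes to x3 ⋄ x4 ⋄ x1 ⋄ x2 ⋄ x5

x3 ⋄ x4 ⋄ x1 ⋄ x2 ⋄ x5


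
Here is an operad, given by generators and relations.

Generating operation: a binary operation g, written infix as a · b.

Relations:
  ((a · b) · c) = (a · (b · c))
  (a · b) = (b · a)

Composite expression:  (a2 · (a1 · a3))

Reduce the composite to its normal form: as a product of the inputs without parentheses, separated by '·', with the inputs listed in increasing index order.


Any arrangement under g is one operation, so sort the a-inputs.
(a1 · a3) unparenthesizes to a1 · a3
(a2 · (a1 · a3)) unparenthesizes to a2 · a1 · a3
commutativity sorts the factors: a1 · a2 · a3

a1 · a2 · a3


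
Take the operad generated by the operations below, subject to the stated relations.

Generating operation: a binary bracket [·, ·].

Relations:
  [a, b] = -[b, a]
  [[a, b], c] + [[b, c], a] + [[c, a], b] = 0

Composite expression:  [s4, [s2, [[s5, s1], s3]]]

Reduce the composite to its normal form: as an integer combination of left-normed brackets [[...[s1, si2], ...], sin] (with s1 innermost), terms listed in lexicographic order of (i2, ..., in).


In the tensor algebra, words opening s1 carry the s1-anchored form.
Composite bracket: [s4, [s2, [[s5, s1], s3]]]
The bracket unfolds into 16 signed words via [a, b] = ab - ba (2^4 = 16).
Keep just the words that open with s1:
  sign of s1s5s3s2s4 is -1, so it contributes -[[[[s1, s5], s3], s2], s4]

-[[[[s1, s5], s3], s2], s4]


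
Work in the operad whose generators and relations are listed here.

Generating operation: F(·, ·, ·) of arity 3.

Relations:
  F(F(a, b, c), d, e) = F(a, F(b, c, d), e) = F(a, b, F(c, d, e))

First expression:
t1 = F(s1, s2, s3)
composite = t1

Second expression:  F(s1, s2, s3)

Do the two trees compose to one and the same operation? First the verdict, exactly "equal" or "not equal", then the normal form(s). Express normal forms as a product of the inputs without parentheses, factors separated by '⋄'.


equal; both compose to s1 ⋄ s2 ⋄ s3

The first composite normalizes to s1 ⋄ s2 ⋄ s3
The second composite normalizes to s1 ⋄ s2 ⋄ s3
One common form — equal.


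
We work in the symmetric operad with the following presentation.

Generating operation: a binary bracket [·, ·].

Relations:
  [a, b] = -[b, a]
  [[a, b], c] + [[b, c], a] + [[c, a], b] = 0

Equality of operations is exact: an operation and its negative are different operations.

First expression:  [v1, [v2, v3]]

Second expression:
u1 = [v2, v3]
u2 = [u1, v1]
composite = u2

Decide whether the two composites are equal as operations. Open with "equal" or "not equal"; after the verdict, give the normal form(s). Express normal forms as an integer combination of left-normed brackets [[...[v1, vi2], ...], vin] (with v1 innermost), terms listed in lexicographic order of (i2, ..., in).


The first composite normalizes to [[v1, v2], v3] - [[v1, v3], v2]
The second composite normalizes to -[[v1, v2], v3] + [[v1, v3], v2]
No match — not equal.

not equal — first [[v1, v2], v3] - [[v1, v3], v2], second -[[v1, v2], v3] + [[v1, v3], v2]


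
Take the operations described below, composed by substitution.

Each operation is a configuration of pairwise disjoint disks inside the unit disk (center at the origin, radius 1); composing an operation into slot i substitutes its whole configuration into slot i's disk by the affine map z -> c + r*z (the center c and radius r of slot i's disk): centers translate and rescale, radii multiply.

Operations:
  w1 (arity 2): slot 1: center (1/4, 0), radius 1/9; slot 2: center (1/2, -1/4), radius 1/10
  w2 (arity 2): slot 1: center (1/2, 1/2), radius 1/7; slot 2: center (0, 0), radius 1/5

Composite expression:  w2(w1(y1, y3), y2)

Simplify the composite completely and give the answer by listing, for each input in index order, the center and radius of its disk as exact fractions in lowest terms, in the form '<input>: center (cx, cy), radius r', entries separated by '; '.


y1: center (15/28, 1/2), radius 1/63; y2: center (0, 0), radius 1/5; y3: center (4/7, 13/28), radius 1/70

Follow each y-input down from w2: c' goes to c + r*c', radius to r*r'.
y1 passes through 2 substitutions, ending at center (15/28, 1/2), radius 1/63
y3 passes through 2 substitutions, ending at center (4/7, 13/28), radius 1/70
y2 passes through 1 substitution, ending at center (0, 0), radius 1/5


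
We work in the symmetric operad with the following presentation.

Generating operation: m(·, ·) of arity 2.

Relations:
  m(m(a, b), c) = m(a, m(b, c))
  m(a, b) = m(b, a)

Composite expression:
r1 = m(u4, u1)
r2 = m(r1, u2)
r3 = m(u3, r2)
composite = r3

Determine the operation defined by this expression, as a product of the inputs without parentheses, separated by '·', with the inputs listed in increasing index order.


With m associative and commutative, the u-input set is all that matters.
m(u4, u1) linearizes to u4 · u1
m(m(u4, u1), u2) linearizes to u4 · u1 · u2
m(u3, m(m(u4, u1), u2)) linearizes to u3 · u4 · u1 · u2
rearranged into index order: u1 · u2 · u3 · u4

u1 · u2 · u3 · u4


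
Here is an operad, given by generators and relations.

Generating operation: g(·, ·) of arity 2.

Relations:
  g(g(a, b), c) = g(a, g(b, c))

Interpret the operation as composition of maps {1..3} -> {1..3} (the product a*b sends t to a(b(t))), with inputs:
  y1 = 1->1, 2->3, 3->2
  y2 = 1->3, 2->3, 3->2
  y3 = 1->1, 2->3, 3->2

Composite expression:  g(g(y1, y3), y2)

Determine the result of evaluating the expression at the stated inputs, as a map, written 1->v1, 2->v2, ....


1->3, 2->3, 3->2


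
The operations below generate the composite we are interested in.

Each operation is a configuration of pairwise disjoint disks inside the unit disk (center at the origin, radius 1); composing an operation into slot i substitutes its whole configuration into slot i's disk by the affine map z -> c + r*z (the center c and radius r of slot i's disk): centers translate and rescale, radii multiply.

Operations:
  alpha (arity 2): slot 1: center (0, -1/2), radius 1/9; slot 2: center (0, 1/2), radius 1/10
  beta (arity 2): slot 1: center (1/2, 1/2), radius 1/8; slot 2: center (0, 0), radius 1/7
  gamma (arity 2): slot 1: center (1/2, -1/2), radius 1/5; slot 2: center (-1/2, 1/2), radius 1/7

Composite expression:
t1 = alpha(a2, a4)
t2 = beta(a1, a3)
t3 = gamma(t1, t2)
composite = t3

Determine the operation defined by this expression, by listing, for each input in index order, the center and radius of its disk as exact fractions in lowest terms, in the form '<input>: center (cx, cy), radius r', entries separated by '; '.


a1: center (-3/7, 4/7), radius 1/56; a2: center (1/2, -3/5), radius 1/45; a3: center (-1/2, 1/2), radius 1/49; a4: center (1/2, -2/5), radius 1/50


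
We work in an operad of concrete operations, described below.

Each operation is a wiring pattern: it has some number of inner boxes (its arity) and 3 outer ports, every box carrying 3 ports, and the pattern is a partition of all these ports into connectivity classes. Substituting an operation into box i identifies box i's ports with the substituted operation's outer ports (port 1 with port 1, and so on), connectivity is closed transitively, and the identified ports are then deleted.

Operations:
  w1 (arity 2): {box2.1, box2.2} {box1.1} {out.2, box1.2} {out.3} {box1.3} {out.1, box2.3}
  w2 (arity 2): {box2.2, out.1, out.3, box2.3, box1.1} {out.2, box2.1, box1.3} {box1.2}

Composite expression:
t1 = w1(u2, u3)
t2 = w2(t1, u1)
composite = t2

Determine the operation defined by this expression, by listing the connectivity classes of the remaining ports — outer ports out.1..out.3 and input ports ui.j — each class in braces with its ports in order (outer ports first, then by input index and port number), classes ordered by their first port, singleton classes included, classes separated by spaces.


{out.1, out.3, u1.2, u1.3, u3.3} {out.2, u1.1} {u2.1} {u2.2} {u2.3} {u3.1, u3.2}

Substituting into w2 glues patterns; closure does the rest.
through w1, on inputs (u2, u3): {out.1, u3.3} {out.2, u2.2} {out.3} {u2.1} {u2.3} {u3.1, u3.2} (out.j = stage outer ports)
through w2, on inputs (u2, u3, u1): {out.1, out.3, u1.2, u1.3, u3.3} {out.2, u1.1} {u2.1} {u2.2} {u2.3} {u3.1, u3.2} (out.j = stage outer ports)


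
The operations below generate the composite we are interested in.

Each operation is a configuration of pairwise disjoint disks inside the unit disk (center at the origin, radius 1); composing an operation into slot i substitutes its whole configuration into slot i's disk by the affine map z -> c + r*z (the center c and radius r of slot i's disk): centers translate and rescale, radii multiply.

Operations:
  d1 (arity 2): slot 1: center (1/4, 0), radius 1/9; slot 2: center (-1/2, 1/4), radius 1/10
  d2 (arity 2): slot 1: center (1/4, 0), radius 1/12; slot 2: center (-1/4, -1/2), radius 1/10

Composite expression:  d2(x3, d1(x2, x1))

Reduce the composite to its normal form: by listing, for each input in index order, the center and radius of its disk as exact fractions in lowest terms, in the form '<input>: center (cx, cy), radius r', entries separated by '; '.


x1: center (-3/10, -19/40), radius 1/100; x2: center (-9/40, -1/2), radius 1/90; x3: center (1/4, 0), radius 1/12

Below d2, radii multiply path by path; the x-disk centers shift.
input x3: composing its 1 substitution step yields center (1/4, 0), radius 1/12
input x2: composing its 2 substitution steps yields center (-9/40, -1/2), radius 1/90
input x1: composing its 2 substitution steps yields center (-3/10, -19/40), radius 1/100


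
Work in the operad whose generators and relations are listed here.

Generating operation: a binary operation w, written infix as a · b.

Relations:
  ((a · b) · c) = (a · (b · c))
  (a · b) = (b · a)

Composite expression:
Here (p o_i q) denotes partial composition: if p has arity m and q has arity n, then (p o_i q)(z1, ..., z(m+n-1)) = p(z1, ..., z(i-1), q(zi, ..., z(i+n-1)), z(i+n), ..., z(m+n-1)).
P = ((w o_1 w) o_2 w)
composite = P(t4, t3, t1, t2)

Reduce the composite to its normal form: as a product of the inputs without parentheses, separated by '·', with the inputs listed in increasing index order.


With w associative and commutative, the t-input set is all that matters.
(t3 · t1) collapses to t3 · t1
(t4 · (t3 · t1)) collapses to t4 · t3 · t1
((t4 · (t3 · t1)) · t2) collapses to t4 · t3 · t1 · t2
reordering the factors by index: t1 · t2 · t3 · t4

t1 · t2 · t3 · t4


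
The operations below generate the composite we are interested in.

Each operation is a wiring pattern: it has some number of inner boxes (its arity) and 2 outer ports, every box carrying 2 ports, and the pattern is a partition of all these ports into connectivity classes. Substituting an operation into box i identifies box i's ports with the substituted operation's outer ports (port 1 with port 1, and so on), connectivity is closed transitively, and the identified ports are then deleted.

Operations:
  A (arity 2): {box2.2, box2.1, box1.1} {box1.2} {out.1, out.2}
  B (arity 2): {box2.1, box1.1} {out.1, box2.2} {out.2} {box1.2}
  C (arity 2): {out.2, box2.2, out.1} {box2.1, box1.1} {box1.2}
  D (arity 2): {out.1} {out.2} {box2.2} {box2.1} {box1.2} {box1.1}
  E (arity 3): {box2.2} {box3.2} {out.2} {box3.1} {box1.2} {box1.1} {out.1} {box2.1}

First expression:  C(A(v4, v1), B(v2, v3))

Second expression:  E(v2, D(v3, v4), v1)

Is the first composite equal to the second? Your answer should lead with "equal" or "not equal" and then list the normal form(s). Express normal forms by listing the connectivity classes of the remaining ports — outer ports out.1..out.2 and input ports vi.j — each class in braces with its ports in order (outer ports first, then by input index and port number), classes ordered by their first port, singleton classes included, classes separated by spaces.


not equal; first: {out.1, out.2} {v1.1, v1.2, v4.1} {v2.1, v3.1} {v2.2} {v3.2} {v4.2}; second: {out.1} {out.2} {v1.1} {v1.2} {v2.1} {v2.2} {v3.1} {v3.2} {v4.1} {v4.2}

In normal form, the first expression is {out.1, out.2} {v1.1, v1.2, v4.1} {v2.1, v3.1} {v2.2} {v3.2} {v4.2}
In normal form, the second expression is {out.1} {out.2} {v1.1} {v1.2} {v2.1} {v2.2} {v3.1} {v3.2} {v4.1} {v4.2}
Different reductions; not equal.


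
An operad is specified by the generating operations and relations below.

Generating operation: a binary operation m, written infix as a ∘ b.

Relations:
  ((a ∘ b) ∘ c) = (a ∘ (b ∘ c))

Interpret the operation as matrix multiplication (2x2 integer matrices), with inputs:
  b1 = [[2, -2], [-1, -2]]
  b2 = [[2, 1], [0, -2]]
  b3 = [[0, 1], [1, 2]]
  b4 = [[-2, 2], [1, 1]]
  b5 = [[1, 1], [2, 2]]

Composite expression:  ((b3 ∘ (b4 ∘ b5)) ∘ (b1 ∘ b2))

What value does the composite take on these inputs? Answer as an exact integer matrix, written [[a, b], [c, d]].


[[6, 27], [16, 72]]


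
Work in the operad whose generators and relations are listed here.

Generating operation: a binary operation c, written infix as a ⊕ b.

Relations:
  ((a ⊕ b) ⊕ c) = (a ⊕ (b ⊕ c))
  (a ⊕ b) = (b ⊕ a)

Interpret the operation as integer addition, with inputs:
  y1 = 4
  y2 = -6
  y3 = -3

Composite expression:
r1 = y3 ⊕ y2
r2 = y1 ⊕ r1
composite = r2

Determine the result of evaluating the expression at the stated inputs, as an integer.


-5

(y3 ⊕ y2) = -9
(y1 ⊕ (y3 ⊕ y2)) = -5


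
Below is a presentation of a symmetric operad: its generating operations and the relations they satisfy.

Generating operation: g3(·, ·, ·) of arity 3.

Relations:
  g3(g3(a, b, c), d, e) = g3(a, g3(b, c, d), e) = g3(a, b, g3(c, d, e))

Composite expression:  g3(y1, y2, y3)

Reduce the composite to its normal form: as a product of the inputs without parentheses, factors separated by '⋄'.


y1 ⋄ y2 ⋄ y3

Under associativity of g3, the answer is the y's in reading order.
g3(y1, y2, y3) spells out as y1 ⋄ y2 ⋄ y3


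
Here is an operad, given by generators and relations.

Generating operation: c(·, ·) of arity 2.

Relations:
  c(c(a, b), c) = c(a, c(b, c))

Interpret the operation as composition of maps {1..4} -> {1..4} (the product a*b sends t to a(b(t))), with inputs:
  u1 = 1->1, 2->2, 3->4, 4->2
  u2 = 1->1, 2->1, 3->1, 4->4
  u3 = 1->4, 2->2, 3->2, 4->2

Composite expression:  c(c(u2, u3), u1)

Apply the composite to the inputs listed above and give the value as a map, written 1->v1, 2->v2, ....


1->4, 2->1, 3->1, 4->1

c(u2, u3) = 1->4, 2->1, 3->1, 4->1
c(c(u2, u3), u1) = 1->4, 2->1, 3->1, 4->1


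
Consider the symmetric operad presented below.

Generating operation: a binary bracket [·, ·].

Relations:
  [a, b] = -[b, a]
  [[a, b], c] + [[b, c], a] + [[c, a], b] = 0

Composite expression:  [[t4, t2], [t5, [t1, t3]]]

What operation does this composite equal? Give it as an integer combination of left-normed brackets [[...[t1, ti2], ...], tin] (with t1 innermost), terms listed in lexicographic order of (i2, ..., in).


Left-normed coefficients sit on the t1-initial expansion words.
Composite bracket: [[t4, t2], [t5, [t1, t3]]]
The bracket unfolds into 16 signed words via [a, b] = ab - ba (2^4 = 16).
The t1-initial words carry the normal form:
  t1t3t5t2t4 appears with sign -1, giving the term -[[[[t1, t3], t5], t2], t4]
  t1t3t5t4t2 appears with sign +1, giving the term +[[[[t1, t3], t5], t4], t2]

-[[[[t1, t3], t5], t2], t4] + [[[[t1, t3], t5], t4], t2]


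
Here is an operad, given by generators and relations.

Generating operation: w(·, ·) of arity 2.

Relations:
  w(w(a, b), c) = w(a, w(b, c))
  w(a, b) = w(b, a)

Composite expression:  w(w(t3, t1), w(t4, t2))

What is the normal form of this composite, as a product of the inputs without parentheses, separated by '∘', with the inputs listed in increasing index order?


Reordering under w is free, so list the t-inputs canonically.
w(t3, t1) reduces to t3 ∘ t1
w(t4, t2) reduces to t4 ∘ t2
w(w(t3, t1), w(t4, t2)) reduces to t3 ∘ t1 ∘ t4 ∘ t2
commutativity sorts the factors: t1 ∘ t2 ∘ t3 ∘ t4

t1 ∘ t2 ∘ t3 ∘ t4


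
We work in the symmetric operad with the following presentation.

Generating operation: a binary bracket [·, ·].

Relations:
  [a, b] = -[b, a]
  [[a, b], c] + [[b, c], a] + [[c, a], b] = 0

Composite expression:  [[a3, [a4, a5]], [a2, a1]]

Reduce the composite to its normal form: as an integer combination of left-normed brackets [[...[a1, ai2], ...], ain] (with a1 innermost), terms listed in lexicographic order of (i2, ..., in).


In the tensor algebra, words opening a1 carry the a1-anchored form.
Composite bracket: [[a3, [a4, a5]], [a2, a1]]
Each bracket splits as ab - ba, giving 16 signed words (2^4 = 16).
Coefficients come from the a1-initial words:
  a1a2a3a4a5 (sign +1) contributes +[[[[a1, a2], a3], a4], a5]
  a1a2a3a5a4 (sign -1) contributes -[[[[a1, a2], a3], a5], a4]
  a1a2a4a5a3 (sign -1) contributes -[[[[a1, a2], a4], a5], a3]
  a1a2a5a4a3 (sign +1) contributes +[[[[a1, a2], a5], a4], a3]

[[[[a1, a2], a3], a4], a5] - [[[[a1, a2], a3], a5], a4] - [[[[a1, a2], a4], a5], a3] + [[[[a1, a2], a5], a4], a3]


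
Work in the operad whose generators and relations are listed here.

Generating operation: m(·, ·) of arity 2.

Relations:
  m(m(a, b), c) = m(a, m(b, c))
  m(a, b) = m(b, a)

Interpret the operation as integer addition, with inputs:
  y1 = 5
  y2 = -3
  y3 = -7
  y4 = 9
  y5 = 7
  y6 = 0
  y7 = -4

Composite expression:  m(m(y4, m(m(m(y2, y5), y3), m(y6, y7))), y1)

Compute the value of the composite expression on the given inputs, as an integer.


7

m(y2, y5) = 4
m(m(y2, y5), y3) = -3
m(y6, y7) = -4
m(m(m(y2, y5), y3), m(y6, y7)) = -7
m(y4, m(m(m(y2, y5), y3), m(y6, y7))) = 2
m(m(y4, m(m(m(y2, y5), y3), m(y6, y7))), y1) = 7


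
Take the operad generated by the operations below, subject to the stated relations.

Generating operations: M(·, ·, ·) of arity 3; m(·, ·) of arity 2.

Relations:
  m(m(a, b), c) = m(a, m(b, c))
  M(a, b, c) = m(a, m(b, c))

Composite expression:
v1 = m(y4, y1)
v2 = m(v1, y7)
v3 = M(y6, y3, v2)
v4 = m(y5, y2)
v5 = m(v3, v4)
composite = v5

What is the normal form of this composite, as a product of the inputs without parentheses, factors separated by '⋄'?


Key point: m is associative — brackets drop, the y-order remains.
m(y4, y1) linearizes to y4 ⋄ y1
m(m(y4, y1), y7) linearizes to y4 ⋄ y1 ⋄ y7
M(y6, y3, m(m(y4, y1), y7)) linearizes to y6 ⋄ y3 ⋄ y4 ⋄ y1 ⋄ y7
m(y5, y2) linearizes to y5 ⋄ y2
m(M(y6, y3, m(m(y4, y1), y7)), m(y5, y2)) linearizes to y6 ⋄ y3 ⋄ y4 ⋄ y1 ⋄ y7 ⋄ y5 ⋄ y2

y6 ⋄ y3 ⋄ y4 ⋄ y1 ⋄ y7 ⋄ y5 ⋄ y2


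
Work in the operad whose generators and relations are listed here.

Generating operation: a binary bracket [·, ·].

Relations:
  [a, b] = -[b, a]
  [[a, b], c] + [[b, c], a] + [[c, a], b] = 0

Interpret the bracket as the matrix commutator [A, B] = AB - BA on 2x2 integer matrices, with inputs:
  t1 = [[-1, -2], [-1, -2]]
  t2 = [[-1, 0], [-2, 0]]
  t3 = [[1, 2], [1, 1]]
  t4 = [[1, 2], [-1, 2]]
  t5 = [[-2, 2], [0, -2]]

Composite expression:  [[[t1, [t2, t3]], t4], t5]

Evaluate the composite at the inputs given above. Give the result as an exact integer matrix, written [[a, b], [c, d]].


[t2, t3] = [[4, -2], [1, -4]]
[t1, [t2, t3]] = [[-4, 14], [-9, 4]]
[[t1, [t2, t3]], t4] = [[4, -2], [1, -4]]
[[[t1, [t2, t3]], t4], t5] = [[-2, 16], [0, 2]]

[[-2, 16], [0, 2]]


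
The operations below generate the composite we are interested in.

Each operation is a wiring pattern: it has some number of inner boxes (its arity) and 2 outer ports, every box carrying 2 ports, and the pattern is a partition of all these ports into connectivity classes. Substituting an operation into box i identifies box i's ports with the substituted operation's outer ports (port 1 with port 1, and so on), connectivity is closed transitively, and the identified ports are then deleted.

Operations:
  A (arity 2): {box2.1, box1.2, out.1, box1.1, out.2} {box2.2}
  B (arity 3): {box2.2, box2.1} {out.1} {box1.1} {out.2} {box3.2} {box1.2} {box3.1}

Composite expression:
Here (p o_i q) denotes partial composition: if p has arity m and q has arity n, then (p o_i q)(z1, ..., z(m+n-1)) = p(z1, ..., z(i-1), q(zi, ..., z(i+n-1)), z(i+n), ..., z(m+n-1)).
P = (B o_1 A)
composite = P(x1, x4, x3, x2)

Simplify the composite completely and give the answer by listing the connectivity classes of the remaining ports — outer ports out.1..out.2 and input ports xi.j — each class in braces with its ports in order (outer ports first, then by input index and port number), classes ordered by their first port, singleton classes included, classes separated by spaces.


{out.1} {out.2} {x1.1, x1.2, x4.1} {x2.1} {x2.2} {x3.1, x3.2} {x4.2}

Reachability decides: close wires over B-identified ports.
through A, on inputs (x1, x4): {out.1, out.2, x1.1, x1.2, x4.1} {x4.2} (out.j = stage outer ports)
through B, on inputs (x1, x4, x3, x2): {out.1} {out.2} {x1.1, x1.2, x4.1} {x2.1} {x2.2} {x3.1, x3.2} {x4.2} (out.j = stage outer ports)


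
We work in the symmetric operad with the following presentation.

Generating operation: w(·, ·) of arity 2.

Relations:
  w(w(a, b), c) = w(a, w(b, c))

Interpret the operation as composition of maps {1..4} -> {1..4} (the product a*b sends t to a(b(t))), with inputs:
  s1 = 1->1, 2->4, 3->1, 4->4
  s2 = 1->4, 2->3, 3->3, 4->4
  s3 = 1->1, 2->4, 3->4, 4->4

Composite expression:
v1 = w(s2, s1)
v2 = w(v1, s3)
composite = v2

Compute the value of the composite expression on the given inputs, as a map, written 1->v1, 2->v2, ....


1->4, 2->4, 3->4, 4->4

w(s2, s1) = 1->4, 2->4, 3->4, 4->4
w(w(s2, s1), s3) = 1->4, 2->4, 3->4, 4->4


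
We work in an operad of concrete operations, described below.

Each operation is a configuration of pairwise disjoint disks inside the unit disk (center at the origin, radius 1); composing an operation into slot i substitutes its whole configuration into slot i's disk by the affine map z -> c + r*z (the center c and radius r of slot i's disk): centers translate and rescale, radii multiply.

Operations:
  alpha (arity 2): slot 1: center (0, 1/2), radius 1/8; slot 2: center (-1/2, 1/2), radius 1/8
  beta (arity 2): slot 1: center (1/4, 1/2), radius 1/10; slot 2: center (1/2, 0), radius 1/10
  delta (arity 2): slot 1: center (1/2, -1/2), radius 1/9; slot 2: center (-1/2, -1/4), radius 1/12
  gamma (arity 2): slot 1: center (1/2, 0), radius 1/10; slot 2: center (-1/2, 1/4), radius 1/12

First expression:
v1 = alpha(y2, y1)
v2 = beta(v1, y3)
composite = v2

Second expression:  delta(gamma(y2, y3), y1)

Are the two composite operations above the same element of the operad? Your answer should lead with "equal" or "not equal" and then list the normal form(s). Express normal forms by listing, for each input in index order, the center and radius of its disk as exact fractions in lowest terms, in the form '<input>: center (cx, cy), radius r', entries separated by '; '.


not equal; the first gives y1: center (1/5, 11/20), radius 1/80; y2: center (1/4, 11/20), radius 1/80; y3: center (1/2, 0), radius 1/10 and the second y1: center (-1/2, -1/4), radius 1/12; y2: center (5/9, -1/2), radius 1/90; y3: center (4/9, -17/36), radius 1/108

The first composite normalizes to y1: center (1/5, 11/20), radius 1/80; y2: center (1/4, 11/20), radius 1/80; y3: center (1/2, 0), radius 1/10
The second composite normalizes to y1: center (-1/2, -1/4), radius 1/12; y2: center (5/9, -1/2), radius 1/90; y3: center (4/9, -17/36), radius 1/108
The forms do not match — not equal.


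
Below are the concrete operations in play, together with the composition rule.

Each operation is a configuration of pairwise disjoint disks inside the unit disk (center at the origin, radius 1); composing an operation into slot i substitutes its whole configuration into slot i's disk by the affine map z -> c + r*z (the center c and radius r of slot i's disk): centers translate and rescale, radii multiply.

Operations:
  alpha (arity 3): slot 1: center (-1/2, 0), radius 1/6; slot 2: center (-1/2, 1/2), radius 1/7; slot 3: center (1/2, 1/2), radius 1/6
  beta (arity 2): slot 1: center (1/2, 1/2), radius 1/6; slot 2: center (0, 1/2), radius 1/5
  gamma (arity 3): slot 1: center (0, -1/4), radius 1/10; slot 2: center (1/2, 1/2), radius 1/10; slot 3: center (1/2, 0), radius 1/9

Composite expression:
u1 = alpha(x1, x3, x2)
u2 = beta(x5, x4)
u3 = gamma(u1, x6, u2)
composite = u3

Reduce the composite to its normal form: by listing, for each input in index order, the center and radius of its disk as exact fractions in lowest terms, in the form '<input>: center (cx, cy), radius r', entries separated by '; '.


x1: center (-1/20, -1/4), radius 1/60; x2: center (1/20, -1/5), radius 1/60; x3: center (-1/20, -1/5), radius 1/70; x4: center (1/2, 1/18), radius 1/45; x5: center (5/9, 1/18), radius 1/54; x6: center (1/2, 1/2), radius 1/10

Below gamma, radii multiply path by path; the x-disk centers shift.
x1 passes through 2 substitutions, ending at center (-1/20, -1/4), radius 1/60
x3 passes through 2 substitutions, ending at center (-1/20, -1/5), radius 1/70
x2 passes through 2 substitutions, ending at center (1/20, -1/5), radius 1/60
x6 passes through 1 substitution, ending at center (1/2, 1/2), radius 1/10
x5 passes through 2 substitutions, ending at center (5/9, 1/18), radius 1/54
x4 passes through 2 substitutions, ending at center (1/2, 1/18), radius 1/45


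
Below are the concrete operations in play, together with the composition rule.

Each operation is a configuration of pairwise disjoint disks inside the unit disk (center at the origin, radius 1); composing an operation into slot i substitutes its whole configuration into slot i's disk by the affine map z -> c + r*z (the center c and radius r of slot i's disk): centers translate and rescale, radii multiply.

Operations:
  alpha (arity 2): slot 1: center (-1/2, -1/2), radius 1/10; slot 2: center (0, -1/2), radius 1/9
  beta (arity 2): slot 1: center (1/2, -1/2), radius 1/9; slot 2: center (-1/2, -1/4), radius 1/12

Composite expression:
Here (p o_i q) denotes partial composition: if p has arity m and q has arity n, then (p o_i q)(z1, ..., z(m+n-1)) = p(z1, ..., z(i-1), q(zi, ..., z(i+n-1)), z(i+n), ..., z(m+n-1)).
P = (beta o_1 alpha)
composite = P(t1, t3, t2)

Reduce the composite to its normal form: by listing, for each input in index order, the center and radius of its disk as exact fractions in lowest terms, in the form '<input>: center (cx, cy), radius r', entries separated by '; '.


t1: center (4/9, -5/9), radius 1/90; t2: center (-1/2, -1/4), radius 1/12; t3: center (1/2, -5/9), radius 1/81

Nesting under beta composes maps z -> c + r*z down each t-path.
t1 passes through 2 substitutions, ending at center (4/9, -5/9), radius 1/90
t3 passes through 2 substitutions, ending at center (1/2, -5/9), radius 1/81
t2 passes through 1 substitution, ending at center (-1/2, -1/4), radius 1/12


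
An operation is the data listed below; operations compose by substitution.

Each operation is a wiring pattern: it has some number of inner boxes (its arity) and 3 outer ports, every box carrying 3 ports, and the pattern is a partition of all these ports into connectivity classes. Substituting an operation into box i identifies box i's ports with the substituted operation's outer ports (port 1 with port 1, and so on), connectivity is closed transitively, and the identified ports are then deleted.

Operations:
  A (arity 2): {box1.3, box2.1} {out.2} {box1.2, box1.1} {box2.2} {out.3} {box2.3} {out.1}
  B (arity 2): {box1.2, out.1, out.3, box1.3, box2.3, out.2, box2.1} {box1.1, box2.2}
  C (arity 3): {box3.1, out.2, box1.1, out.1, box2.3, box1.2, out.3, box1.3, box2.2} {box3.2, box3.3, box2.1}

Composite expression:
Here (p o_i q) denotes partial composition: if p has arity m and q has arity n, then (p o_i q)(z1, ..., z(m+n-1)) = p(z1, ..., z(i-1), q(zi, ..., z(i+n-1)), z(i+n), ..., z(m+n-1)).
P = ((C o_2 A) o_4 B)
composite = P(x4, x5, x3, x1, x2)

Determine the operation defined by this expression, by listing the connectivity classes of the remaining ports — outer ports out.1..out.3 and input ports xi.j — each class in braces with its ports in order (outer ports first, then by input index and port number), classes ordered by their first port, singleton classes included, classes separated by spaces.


{out.1, out.2, out.3, x1.2, x1.3, x2.1, x2.3, x4.1, x4.2, x4.3} {x1.1, x2.2} {x3.1, x5.3} {x3.2} {x3.3} {x5.1, x5.2}


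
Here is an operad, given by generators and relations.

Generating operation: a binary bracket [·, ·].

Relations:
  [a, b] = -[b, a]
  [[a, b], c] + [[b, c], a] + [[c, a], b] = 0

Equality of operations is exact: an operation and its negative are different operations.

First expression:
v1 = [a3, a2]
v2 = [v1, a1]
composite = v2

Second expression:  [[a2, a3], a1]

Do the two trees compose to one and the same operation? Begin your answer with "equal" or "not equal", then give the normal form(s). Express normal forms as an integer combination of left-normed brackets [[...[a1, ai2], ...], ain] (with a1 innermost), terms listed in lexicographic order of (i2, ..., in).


not equal; the first gives [[a1, a2], a3] - [[a1, a3], a2] and the second -[[a1, a2], a3] + [[a1, a3], a2]


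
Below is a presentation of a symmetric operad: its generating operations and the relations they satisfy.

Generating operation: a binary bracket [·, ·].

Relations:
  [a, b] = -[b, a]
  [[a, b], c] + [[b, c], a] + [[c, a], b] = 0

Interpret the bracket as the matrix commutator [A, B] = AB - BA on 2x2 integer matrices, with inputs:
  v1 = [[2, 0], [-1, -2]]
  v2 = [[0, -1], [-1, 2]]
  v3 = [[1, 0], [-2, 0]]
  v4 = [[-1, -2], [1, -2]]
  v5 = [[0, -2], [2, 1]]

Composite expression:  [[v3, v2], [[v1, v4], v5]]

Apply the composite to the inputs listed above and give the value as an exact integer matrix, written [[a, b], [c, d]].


[[-13, -52], [-208, 13]]

[v3, v2] = [[-2, -1], [5, 2]]
[v1, v4] = [[-2, -8], [-5, 2]]
[[v1, v4], v5] = [[-26, 0], [13, 26]]
[[v3, v2], [[v1, v4], v5]] = [[-13, -52], [-208, 13]]


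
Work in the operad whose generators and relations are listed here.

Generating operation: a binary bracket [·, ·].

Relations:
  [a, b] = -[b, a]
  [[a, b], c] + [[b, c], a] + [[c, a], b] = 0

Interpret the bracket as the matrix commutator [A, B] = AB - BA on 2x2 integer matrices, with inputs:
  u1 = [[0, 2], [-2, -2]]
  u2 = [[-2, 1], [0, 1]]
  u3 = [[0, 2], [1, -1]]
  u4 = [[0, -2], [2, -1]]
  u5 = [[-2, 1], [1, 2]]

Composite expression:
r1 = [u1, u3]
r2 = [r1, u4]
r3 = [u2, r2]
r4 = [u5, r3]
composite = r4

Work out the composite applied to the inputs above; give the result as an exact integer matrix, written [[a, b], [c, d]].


[[-170, -288], [-392, 170]]

[u1, u3] = [[6, 2], [-4, -6]]
[[u1, u3], u4] = [[-4, -26], [-28, 4]]
[u2, [[u1, u3], u4]] = [[-28, 86], [-84, 28]]
[u5, [u2, [[u1, u3], u4]]] = [[-170, -288], [-392, 170]]


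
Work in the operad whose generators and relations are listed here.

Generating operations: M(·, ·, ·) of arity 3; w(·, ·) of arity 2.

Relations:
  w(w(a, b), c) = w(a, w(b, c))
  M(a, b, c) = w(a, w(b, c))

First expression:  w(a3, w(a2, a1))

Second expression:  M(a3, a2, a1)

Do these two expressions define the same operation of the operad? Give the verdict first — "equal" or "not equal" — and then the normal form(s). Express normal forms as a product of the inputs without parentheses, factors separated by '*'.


equal; the common form is a3 * a2 * a1

The first expression reduces to a3 * a2 * a1
The second expression reduces to a3 * a2 * a1
Same normal form: equal.
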